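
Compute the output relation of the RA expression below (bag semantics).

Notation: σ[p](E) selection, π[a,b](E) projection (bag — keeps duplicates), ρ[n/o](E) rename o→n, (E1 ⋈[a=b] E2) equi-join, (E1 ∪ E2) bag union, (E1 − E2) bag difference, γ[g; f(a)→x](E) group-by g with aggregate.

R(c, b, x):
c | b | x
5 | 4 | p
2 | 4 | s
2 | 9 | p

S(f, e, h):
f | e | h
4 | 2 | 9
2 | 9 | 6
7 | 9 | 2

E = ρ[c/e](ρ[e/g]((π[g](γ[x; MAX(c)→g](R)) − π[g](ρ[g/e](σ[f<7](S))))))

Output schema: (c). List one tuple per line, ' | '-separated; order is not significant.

Per-node cardinality:
  R → 3
  γ[x; MAX(c)→g](R) → 2
  π[g](γ[x; MAX(c)→g](R)) → 2
  S → 3
  σ[f<7](S) → 2
  ρ[g/e](σ[f<7](S)) → 2
  π[g](ρ[g/e](σ[f<7](S))) → 2
  (π[g](γ[x; MAX(c)→g](R)) − π[g](ρ[g/e](σ[f<7](S)))) → 1
  ρ[e/g]((π[g](γ[x; MAX(c)→g](R)) − π[g](ρ[g/e](σ[f<7](S))))) → 1
  ρ[c/e](ρ[e/g]((π[g](γ[x; MAX(c)→g](R)) − π[g](ρ[g/e](σ[f<7](S)))))) → 1

== RESULT ==
c
5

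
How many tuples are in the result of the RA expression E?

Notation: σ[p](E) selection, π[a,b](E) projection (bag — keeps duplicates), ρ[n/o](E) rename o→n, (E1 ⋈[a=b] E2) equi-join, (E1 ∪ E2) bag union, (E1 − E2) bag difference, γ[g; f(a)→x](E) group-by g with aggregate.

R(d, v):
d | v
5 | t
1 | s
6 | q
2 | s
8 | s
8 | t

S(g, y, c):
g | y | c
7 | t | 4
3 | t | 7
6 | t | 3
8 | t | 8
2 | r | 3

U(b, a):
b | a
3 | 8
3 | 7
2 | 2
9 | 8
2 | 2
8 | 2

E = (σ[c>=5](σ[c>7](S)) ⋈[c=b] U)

Stepwise |·|:
  S → 5
  σ[c>7](S) → 1
  σ[c>=5](σ[c>7](S)) → 1
  U → 6
  (σ[c>=5](σ[c>7](S)) ⋈[c=b] U) → 1

|E| = 1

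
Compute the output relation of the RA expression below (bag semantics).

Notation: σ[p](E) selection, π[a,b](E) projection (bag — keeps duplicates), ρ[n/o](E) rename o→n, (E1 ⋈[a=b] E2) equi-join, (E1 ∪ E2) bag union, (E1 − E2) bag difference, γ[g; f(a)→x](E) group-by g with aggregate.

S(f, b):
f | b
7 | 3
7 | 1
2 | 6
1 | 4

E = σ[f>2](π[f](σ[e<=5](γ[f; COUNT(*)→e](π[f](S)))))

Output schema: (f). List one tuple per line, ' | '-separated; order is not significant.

Subexpression sizes:
  S → 4
  π[f](S) → 4
  γ[f; COUNT(*)→e](π[f](S)) → 3
  σ[e<=5](γ[f; COUNT(*)→e](π[f](S))) → 3
  π[f](σ[e<=5](γ[f; COUNT(*)→e](π[f](S)))) → 3
  σ[f>2](π[f](σ[e<=5](γ[f; COUNT(*)→e](π[f](S))))) → 1

== RESULT ==
f
7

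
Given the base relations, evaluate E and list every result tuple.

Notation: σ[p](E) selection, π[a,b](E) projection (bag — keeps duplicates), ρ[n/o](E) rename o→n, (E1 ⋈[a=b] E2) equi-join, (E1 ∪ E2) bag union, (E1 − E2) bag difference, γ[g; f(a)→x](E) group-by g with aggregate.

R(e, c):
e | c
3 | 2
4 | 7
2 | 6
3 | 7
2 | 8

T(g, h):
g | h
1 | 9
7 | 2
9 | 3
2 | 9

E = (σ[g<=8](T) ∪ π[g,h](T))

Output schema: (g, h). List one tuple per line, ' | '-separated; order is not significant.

Per-node cardinality:
  T → 4
  σ[g<=8](T) → 3
  T → 4
  π[g,h](T) → 4
  (σ[g<=8](T) ∪ π[g,h](T)) → 7

== RESULT ==
g | h
1 | 9
1 | 9
2 | 9
2 | 9
7 | 2
7 | 2
9 | 3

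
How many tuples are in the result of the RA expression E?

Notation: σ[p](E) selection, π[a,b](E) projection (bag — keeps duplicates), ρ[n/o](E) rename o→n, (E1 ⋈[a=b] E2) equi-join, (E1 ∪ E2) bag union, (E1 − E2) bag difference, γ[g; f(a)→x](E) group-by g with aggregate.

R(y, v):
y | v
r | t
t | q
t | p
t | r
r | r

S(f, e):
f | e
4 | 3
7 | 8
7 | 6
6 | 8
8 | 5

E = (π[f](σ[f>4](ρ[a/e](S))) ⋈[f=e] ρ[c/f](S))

Stepwise |·|:
  S → 5
  ρ[a/e](S) → 5
  σ[f>4](ρ[a/e](S)) → 4
  π[f](σ[f>4](ρ[a/e](S))) → 4
  S → 5
  ρ[c/f](S) → 5
  (π[f](σ[f>4](ρ[a/e](S))) ⋈[f=e] ρ[c/f](S)) → 3

|E| = 3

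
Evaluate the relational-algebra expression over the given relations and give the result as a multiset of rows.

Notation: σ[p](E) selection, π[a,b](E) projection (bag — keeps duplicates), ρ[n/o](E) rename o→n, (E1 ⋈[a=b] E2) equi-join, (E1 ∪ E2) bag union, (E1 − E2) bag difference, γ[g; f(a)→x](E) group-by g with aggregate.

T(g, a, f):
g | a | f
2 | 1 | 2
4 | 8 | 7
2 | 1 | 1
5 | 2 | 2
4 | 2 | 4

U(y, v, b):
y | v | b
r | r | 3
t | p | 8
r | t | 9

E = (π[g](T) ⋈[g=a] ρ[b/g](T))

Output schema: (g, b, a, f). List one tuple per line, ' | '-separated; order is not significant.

Subexpression sizes:
  T → 5
  π[g](T) → 5
  T → 5
  ρ[b/g](T) → 5
  (π[g](T) ⋈[g=a] ρ[b/g](T)) → 4

== RESULT ==
g | b | a | f
2 | 4 | 2 | 4
2 | 4 | 2 | 4
2 | 5 | 2 | 2
2 | 5 | 2 | 2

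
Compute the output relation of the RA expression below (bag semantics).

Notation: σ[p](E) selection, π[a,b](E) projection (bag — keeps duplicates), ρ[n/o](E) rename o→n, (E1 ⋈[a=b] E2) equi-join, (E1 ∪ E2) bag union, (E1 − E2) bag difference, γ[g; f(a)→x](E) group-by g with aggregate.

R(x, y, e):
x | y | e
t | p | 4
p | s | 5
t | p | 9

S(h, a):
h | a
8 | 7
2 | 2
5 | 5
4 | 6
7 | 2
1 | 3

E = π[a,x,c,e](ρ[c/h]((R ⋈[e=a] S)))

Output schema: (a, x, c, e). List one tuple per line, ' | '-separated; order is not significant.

Per-node cardinality:
  R → 3
  S → 6
  (R ⋈[e=a] S) → 1
  ρ[c/h]((R ⋈[e=a] S)) → 1
  π[a,x,c,e](ρ[c/h]((R ⋈[e=a] S))) → 1

== RESULT ==
a | x | c | e
5 | p | 5 | 5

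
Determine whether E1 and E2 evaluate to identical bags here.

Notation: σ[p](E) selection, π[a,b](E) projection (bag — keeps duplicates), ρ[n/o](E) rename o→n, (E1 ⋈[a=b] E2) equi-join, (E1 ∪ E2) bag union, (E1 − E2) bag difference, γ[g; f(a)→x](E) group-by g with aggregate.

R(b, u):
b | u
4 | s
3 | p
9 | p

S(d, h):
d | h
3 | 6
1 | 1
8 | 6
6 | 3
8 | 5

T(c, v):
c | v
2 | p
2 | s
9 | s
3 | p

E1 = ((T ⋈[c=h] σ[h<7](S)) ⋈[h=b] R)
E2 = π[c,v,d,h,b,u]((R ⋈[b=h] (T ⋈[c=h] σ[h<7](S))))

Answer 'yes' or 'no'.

E1 stepwise |·|:
  T → 4
  S → 5
  σ[h<7](S) → 5
  (T ⋈[c=h] σ[h<7](S)) → 1
  R → 3
  ((T ⋈[c=h] σ[h<7](S)) ⋈[h=b] R) → 1
E2 stepwise |·|:
  R → 3
  T → 4
  S → 5
  σ[h<7](S) → 5
  (T ⋈[c=h] σ[h<7](S)) → 1
  (R ⋈[b=h] (T ⋈[c=h] σ[h<7](S))) → 1
  π[c,v,d,h,b,u]((R ⋈[b=h] (T ⋈[c=h] σ[h<7](S)))) → 1

E1 and E2 produce the same multiset:
c | v | d | h | b | u
3 | p | 6 | 3 | 3 | p

yes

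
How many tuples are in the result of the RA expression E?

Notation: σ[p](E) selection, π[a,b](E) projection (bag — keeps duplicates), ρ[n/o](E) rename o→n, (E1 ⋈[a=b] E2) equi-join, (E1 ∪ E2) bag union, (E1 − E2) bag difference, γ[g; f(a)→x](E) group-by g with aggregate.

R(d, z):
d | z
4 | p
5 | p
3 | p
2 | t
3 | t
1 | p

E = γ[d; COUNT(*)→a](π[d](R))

Row counts bottom-up:
  R → 6
  π[d](R) → 6
  γ[d; COUNT(*)→a](π[d](R)) → 5

|E| = 5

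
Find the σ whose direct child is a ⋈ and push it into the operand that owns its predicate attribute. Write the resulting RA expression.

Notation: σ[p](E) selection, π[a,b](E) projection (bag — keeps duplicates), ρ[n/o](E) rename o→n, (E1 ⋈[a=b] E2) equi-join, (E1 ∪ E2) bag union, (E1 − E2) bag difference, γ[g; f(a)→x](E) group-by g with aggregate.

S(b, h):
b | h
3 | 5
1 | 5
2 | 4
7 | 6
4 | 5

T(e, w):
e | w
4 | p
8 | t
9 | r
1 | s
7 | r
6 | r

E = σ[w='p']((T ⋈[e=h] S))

σ filters on w, owned by the left side.
E' = (σ[w='p'](T) ⋈[e=h] S)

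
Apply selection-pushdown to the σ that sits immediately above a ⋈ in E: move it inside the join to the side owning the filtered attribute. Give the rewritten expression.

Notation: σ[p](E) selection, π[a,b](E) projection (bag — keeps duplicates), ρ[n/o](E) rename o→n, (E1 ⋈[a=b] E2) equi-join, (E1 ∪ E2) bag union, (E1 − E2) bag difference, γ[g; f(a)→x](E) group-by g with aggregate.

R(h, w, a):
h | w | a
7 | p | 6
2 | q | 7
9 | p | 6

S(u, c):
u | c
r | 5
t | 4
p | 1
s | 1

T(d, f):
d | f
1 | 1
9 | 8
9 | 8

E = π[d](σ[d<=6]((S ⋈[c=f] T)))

σ filters on d, owned by the right side.
E' = π[d]((S ⋈[c=f] σ[d<=6](T)))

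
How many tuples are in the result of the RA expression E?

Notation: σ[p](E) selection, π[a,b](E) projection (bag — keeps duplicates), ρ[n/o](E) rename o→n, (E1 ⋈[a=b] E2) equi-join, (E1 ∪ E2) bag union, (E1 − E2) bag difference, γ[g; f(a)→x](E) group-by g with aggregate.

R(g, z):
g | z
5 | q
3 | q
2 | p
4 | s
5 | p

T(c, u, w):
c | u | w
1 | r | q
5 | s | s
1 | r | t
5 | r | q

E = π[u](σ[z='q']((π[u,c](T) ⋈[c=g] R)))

Stepwise |·|:
  T → 4
  π[u,c](T) → 4
  R → 5
  (π[u,c](T) ⋈[c=g] R) → 4
  σ[z='q']((π[u,c](T) ⋈[c=g] R)) → 2
  π[u](σ[z='q']((π[u,c](T) ⋈[c=g] R))) → 2

|E| = 2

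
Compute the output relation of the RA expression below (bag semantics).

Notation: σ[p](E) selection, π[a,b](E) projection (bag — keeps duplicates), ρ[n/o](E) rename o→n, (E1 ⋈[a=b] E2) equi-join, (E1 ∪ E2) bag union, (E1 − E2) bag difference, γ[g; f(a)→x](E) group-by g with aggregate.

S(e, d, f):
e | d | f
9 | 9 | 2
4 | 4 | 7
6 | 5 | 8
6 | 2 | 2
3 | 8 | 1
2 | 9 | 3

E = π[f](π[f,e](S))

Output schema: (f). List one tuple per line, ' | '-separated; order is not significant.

Row counts bottom-up:
  S → 6
  π[f,e](S) → 6
  π[f](π[f,e](S)) → 6

== RESULT ==
f
1
2
2
3
7
8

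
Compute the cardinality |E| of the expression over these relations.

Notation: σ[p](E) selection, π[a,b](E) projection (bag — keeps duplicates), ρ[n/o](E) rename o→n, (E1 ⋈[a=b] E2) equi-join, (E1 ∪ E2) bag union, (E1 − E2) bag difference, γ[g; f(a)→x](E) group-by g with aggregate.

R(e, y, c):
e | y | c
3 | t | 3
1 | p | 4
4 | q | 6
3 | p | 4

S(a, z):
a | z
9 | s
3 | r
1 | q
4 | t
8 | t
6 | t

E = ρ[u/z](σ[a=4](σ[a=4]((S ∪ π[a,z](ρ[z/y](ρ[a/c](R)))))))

Subexpression sizes:
  S → 6
  R → 4
  ρ[a/c](R) → 4
  ρ[z/y](ρ[a/c](R)) → 4
  π[a,z](ρ[z/y](ρ[a/c](R))) → 4
  (S ∪ π[a,z](ρ[z/y](ρ[a/c](R)))) → 10
  σ[a=4]((S ∪ π[a,z](ρ[z/y](ρ[a/c](R))))) → 3
  σ[a=4](σ[a=4]((S ∪ π[a,z](ρ[z/y](ρ[a/c](R)))))) → 3
  ρ[u/z](σ[a=4](σ[a=4]((S ∪ π[a,z](ρ[z/y](ρ[a/c](R))))))) → 3

|E| = 3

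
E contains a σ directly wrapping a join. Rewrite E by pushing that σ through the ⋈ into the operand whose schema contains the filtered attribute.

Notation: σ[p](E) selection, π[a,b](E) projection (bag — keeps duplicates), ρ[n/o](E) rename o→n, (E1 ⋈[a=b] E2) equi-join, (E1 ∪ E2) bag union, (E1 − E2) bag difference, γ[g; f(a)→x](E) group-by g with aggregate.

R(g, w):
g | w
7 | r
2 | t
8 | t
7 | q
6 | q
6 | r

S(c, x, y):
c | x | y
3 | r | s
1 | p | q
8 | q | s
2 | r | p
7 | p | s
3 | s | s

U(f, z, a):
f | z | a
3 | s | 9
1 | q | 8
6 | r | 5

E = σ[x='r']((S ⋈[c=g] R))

σ filters on x, owned by the left side.
E' = (σ[x='r'](S) ⋈[c=g] R)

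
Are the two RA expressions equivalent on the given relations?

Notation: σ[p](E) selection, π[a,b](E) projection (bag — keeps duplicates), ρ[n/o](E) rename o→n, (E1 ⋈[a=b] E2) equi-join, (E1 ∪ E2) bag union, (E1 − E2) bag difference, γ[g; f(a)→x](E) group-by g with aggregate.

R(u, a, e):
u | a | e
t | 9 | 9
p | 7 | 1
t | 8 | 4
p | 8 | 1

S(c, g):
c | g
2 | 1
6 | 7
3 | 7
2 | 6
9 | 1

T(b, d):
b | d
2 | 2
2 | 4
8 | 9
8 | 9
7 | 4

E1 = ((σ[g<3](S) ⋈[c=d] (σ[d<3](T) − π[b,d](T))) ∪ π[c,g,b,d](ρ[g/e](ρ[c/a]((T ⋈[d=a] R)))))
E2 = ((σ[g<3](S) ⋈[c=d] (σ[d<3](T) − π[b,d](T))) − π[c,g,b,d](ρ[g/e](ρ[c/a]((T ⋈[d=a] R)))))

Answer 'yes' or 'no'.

E1 stepwise |·|:
  S → 5
  σ[g<3](S) → 2
  T → 5
  σ[d<3](T) → 1
  T → 5
  π[b,d](T) → 5
  (σ[d<3](T) − π[b,d](T)) → 0
  (σ[g<3](S) ⋈[c=d] (σ[d<3](T) − π[b,d](T))) → 0
  T → 5
  R → 4
  (T ⋈[d=a] R) → 2
  ρ[c/a]((T ⋈[d=a] R)) → 2
  ρ[g/e](ρ[c/a]((T ⋈[d=a] R))) → 2
  π[c,g,b,d](ρ[g/e](ρ[c/a]((T ⋈[d=a] R)))) → 2
  ((σ[g<3](S) ⋈[c=d] (σ[d<3](T) − π[b,d](T))) ∪ π[c,g,b,d](ρ[g/e](ρ[c/a]((T ⋈[d=a] R))))) → 2
E2 stepwise |·|:
  S → 5
  σ[g<3](S) → 2
  T → 5
  σ[d<3](T) → 1
  T → 5
  π[b,d](T) → 5
  (σ[d<3](T) − π[b,d](T)) → 0
  (σ[g<3](S) ⋈[c=d] (σ[d<3](T) − π[b,d](T))) → 0
  T → 5
  R → 4
  (T ⋈[d=a] R) → 2
  ρ[c/a]((T ⋈[d=a] R)) → 2
  ρ[g/e](ρ[c/a]((T ⋈[d=a] R))) → 2
  π[c,g,b,d](ρ[g/e](ρ[c/a]((T ⋈[d=a] R)))) → 2
  ((σ[g<3](S) ⋈[c=d] (σ[d<3](T) − π[b,d](T))) − π[c,g,b,d](ρ[g/e](ρ[c/a]((T ⋈[d=a] R))))) → 0

E1 result:
c | g | b | d
9 | 9 | 8 | 9
9 | 9 | 8 | 9
E2 result:
c | g | b | d
(0 rows)
Witness: (9, 9, 8, 9) appears 2× in E1 but 0× in E2.

no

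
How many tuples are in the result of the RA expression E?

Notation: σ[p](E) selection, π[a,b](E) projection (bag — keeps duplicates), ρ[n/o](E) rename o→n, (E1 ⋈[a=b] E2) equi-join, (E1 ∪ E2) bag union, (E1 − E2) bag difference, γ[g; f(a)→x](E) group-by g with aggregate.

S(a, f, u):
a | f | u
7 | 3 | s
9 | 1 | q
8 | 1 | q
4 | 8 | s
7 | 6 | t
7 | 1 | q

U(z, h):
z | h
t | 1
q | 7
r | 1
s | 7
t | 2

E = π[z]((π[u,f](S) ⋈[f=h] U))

Subexpression sizes:
  S → 6
  π[u,f](S) → 6
  U → 5
  (π[u,f](S) ⋈[f=h] U) → 6
  π[z]((π[u,f](S) ⋈[f=h] U)) → 6

|E| = 6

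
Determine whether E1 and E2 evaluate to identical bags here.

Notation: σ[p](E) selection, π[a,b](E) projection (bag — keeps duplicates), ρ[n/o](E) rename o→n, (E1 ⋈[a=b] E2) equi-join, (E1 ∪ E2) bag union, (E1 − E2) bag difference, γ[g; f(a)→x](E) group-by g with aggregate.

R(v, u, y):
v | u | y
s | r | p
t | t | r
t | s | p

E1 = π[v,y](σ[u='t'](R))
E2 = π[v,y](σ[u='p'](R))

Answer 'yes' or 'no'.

E1 row counts bottom-up:
  R → 3
  σ[u='t'](R) → 1
  π[v,y](σ[u='t'](R)) → 1
E2 row counts bottom-up:
  R → 3
  σ[u='p'](R) → 0
  π[v,y](σ[u='p'](R)) → 0

E1 result:
v | y
t | r
E2 result:
v | y
(0 rows)
Witness: ('t', 'r') appears 1× in E1 but 0× in E2.

no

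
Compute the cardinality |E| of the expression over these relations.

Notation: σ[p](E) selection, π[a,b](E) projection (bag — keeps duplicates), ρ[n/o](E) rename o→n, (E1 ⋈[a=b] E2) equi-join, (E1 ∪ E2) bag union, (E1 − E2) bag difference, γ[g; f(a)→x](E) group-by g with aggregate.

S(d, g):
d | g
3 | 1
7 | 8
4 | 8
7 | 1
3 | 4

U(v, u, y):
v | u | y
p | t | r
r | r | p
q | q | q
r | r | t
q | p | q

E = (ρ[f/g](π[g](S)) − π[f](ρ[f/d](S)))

Row counts bottom-up:
  S → 5
  π[g](S) → 5
  ρ[f/g](π[g](S)) → 5
  S → 5
  ρ[f/d](S) → 5
  π[f](ρ[f/d](S)) → 5
  (ρ[f/g](π[g](S)) − π[f](ρ[f/d](S))) → 4

|E| = 4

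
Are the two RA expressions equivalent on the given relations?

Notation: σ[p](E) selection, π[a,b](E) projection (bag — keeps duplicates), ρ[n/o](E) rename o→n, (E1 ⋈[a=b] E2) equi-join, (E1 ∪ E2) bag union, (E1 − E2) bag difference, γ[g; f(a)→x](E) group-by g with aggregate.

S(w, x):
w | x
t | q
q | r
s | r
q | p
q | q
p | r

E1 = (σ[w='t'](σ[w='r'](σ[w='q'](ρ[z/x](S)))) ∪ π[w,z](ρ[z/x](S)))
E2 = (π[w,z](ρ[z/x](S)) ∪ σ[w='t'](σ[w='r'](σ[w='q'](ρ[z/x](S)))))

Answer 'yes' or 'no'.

E1 stepwise |·|:
  S → 6
  ρ[z/x](S) → 6
  σ[w='q'](ρ[z/x](S)) → 3
  σ[w='r'](σ[w='q'](ρ[z/x](S))) → 0
  σ[w='t'](σ[w='r'](σ[w='q'](ρ[z/x](S)))) → 0
  S → 6
  ρ[z/x](S) → 6
  π[w,z](ρ[z/x](S)) → 6
  (σ[w='t'](σ[w='r'](σ[w='q'](ρ[z/x](S)))) ∪ π[w,z](ρ[z/x](S))) → 6
E2 stepwise |·|:
  S → 6
  ρ[z/x](S) → 6
  π[w,z](ρ[z/x](S)) → 6
  S → 6
  ρ[z/x](S) → 6
  σ[w='q'](ρ[z/x](S)) → 3
  σ[w='r'](σ[w='q'](ρ[z/x](S))) → 0
  σ[w='t'](σ[w='r'](σ[w='q'](ρ[z/x](S)))) → 0
  (π[w,z](ρ[z/x](S)) ∪ σ[w='t'](σ[w='r'](σ[w='q'](ρ[z/x](S))))) → 6

E1 and E2 produce the same multiset:
w | z
p | r
q | p
q | q
q | r
s | r
t | q

yes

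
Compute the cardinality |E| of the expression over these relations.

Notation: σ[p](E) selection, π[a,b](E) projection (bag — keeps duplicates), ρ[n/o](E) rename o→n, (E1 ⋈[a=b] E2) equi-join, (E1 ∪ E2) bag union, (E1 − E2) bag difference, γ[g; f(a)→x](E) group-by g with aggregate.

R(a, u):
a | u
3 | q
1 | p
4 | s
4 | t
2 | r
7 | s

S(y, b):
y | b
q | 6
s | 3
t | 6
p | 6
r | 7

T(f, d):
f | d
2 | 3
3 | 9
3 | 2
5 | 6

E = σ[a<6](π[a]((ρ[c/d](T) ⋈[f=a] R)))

Subexpression sizes:
  T → 4
  ρ[c/d](T) → 4
  R → 6
  (ρ[c/d](T) ⋈[f=a] R) → 3
  π[a]((ρ[c/d](T) ⋈[f=a] R)) → 3
  σ[a<6](π[a]((ρ[c/d](T) ⋈[f=a] R))) → 3

|E| = 3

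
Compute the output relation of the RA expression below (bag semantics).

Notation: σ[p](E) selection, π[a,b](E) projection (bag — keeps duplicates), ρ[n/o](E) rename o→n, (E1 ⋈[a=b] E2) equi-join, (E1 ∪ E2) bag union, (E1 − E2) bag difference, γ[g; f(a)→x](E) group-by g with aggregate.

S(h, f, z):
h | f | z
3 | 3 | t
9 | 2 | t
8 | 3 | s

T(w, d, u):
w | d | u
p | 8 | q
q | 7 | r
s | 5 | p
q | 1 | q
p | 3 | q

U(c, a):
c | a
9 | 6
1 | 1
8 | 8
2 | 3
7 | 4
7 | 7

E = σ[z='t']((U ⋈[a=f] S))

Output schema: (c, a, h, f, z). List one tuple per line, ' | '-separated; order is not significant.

Stepwise |·|:
  U → 6
  S → 3
  (U ⋈[a=f] S) → 2
  σ[z='t']((U ⋈[a=f] S)) → 1

== RESULT ==
c | a | h | f | z
2 | 3 | 3 | 3 | t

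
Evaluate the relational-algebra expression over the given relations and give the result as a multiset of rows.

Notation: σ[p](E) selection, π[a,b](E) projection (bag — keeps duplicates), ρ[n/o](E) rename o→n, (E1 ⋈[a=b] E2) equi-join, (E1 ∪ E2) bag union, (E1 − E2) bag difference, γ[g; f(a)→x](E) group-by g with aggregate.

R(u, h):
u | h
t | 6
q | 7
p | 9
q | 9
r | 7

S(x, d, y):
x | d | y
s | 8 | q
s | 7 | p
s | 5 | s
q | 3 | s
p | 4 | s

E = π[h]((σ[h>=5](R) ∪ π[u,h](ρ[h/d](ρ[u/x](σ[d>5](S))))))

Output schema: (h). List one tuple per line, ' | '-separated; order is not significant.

Subexpression sizes:
  R → 5
  σ[h>=5](R) → 5
  S → 5
  σ[d>5](S) → 2
  ρ[u/x](σ[d>5](S)) → 2
  ρ[h/d](ρ[u/x](σ[d>5](S))) → 2
  π[u,h](ρ[h/d](ρ[u/x](σ[d>5](S)))) → 2
  (σ[h>=5](R) ∪ π[u,h](ρ[h/d](ρ[u/x](σ[d>5](S))))) → 7
  π[h]((σ[h>=5](R) ∪ π[u,h](ρ[h/d](ρ[u/x](σ[d>5](S)))))) → 7

== RESULT ==
h
6
7
7
7
8
9
9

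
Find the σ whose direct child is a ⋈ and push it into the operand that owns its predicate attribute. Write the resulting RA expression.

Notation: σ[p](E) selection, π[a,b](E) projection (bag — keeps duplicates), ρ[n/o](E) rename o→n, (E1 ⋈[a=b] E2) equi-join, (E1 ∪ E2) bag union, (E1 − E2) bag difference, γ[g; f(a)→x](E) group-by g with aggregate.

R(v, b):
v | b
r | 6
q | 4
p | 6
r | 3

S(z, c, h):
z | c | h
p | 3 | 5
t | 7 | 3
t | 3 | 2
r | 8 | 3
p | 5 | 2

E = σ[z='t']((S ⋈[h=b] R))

σ filters on z, owned by the left side.
E' = (σ[z='t'](S) ⋈[h=b] R)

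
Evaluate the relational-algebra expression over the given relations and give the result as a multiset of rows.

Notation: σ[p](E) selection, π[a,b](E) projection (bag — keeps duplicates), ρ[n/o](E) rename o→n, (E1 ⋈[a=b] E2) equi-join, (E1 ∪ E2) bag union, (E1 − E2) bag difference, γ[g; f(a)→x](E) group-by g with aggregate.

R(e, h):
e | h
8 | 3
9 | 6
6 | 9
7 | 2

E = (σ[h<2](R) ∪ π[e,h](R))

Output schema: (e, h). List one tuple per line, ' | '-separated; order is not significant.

Subexpression sizes:
  R → 4
  σ[h<2](R) → 0
  R → 4
  π[e,h](R) → 4
  (σ[h<2](R) ∪ π[e,h](R)) → 4

== RESULT ==
e | h
6 | 9
7 | 2
8 | 3
9 | 6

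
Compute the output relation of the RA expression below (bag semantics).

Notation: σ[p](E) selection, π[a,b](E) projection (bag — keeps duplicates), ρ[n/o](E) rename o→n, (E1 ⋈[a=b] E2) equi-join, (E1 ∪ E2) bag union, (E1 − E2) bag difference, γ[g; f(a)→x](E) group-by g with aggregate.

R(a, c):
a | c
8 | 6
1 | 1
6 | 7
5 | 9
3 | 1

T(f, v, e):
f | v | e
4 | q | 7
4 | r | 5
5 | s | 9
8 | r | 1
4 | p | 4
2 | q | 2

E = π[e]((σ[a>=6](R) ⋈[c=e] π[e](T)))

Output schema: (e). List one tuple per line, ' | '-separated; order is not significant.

Row counts bottom-up:
  R → 5
  σ[a>=6](R) → 2
  T → 6
  π[e](T) → 6
  (σ[a>=6](R) ⋈[c=e] π[e](T)) → 1
  π[e]((σ[a>=6](R) ⋈[c=e] π[e](T))) → 1

== RESULT ==
e
7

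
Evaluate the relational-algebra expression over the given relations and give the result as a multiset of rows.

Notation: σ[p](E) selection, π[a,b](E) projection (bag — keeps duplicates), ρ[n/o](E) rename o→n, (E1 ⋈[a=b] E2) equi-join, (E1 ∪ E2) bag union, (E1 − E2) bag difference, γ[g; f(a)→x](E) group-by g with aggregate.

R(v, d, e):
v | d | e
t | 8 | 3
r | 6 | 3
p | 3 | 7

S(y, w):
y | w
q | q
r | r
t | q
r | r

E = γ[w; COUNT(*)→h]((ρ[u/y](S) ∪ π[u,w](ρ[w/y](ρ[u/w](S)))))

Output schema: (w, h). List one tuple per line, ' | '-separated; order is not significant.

Row counts bottom-up:
  S → 4
  ρ[u/y](S) → 4
  S → 4
  ρ[u/w](S) → 4
  ρ[w/y](ρ[u/w](S)) → 4
  π[u,w](ρ[w/y](ρ[u/w](S))) → 4
  (ρ[u/y](S) ∪ π[u,w](ρ[w/y](ρ[u/w](S)))) → 8
  γ[w; COUNT(*)→h]((ρ[u/y](S) ∪ π[u,w](ρ[w/y](ρ[u/w](S))))) → 3

== RESULT ==
w | h
q | 3
r | 4
t | 1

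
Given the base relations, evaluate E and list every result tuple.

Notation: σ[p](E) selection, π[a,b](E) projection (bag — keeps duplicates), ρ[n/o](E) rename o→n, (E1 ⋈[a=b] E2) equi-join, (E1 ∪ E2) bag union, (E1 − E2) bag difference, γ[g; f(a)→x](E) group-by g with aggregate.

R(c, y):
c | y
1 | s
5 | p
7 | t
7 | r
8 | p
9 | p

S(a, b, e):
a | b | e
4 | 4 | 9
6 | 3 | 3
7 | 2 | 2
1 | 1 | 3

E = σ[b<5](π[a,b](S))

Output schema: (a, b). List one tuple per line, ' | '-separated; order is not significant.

Row counts bottom-up:
  S → 4
  π[a,b](S) → 4
  σ[b<5](π[a,b](S)) → 4

== RESULT ==
a | b
1 | 1
4 | 4
6 | 3
7 | 2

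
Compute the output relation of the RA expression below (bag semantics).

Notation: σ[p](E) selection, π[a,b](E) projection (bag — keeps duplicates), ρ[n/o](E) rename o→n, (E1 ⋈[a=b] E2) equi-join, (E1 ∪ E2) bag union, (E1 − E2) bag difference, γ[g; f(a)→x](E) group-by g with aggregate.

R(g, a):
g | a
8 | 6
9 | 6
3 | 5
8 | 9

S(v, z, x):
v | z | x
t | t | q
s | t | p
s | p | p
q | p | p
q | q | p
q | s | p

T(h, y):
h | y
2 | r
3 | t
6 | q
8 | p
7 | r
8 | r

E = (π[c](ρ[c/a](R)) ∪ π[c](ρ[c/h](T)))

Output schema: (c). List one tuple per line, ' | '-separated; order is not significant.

Per-node cardinality:
  R → 4
  ρ[c/a](R) → 4
  π[c](ρ[c/a](R)) → 4
  T → 6
  ρ[c/h](T) → 6
  π[c](ρ[c/h](T)) → 6
  (π[c](ρ[c/a](R)) ∪ π[c](ρ[c/h](T))) → 10

== RESULT ==
c
2
3
5
6
6
6
7
8
8
9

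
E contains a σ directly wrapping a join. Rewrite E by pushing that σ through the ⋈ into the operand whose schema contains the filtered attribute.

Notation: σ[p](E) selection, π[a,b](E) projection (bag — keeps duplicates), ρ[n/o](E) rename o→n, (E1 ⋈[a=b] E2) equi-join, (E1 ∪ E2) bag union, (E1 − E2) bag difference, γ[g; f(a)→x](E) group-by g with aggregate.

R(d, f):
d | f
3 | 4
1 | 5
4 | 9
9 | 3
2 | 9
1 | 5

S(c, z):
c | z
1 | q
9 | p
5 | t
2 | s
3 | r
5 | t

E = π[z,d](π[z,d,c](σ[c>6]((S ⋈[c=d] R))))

σ filters on c, owned by the left side.
E' = π[z,d](π[z,d,c]((σ[c>6](S) ⋈[c=d] R)))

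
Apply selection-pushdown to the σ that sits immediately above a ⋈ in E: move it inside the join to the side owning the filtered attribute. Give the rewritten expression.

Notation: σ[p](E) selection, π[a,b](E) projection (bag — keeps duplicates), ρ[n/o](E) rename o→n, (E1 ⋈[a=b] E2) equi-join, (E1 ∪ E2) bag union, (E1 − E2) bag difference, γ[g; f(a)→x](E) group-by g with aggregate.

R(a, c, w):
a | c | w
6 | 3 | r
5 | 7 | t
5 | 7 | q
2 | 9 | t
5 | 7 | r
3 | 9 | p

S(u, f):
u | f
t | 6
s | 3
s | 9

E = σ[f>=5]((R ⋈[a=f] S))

σ filters on f, owned by the right side.
E' = (R ⋈[a=f] σ[f>=5](S))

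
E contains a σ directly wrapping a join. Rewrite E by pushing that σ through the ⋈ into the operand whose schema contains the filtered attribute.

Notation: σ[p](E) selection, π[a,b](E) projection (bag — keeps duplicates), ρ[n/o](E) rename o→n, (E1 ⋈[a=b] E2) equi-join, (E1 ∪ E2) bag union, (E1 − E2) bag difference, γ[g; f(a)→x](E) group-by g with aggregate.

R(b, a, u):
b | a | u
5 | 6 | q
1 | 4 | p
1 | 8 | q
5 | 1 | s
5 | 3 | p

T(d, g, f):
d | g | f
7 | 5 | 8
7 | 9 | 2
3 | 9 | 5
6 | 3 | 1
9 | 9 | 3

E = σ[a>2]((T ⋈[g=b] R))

σ filters on a, owned by the right side.
E' = (T ⋈[g=b] σ[a>2](R))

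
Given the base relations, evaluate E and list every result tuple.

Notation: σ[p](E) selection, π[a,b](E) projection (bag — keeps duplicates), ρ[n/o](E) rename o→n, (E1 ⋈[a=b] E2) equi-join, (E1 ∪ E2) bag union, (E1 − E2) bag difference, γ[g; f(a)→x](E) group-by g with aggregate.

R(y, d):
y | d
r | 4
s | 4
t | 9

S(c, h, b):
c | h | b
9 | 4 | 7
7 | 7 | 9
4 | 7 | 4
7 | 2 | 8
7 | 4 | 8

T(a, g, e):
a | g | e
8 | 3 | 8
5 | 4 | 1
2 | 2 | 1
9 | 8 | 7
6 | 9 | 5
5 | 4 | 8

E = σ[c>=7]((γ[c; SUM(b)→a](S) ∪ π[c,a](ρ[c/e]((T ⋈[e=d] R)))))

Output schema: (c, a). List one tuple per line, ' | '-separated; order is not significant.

Per-node cardinality:
  S → 5
  γ[c; SUM(b)→a](S) → 3
  T → 6
  R → 3
  (T ⋈[e=d] R) → 0
  ρ[c/e]((T ⋈[e=d] R)) → 0
  π[c,a](ρ[c/e]((T ⋈[e=d] R))) → 0
  (γ[c; SUM(b)→a](S) ∪ π[c,a](ρ[c/e]((T ⋈[e=d] R)))) → 3
  σ[c>=7]((γ[c; SUM(b)→a](S) ∪ π[c,a](ρ[c/e]((T ⋈[e=d] R))))) → 2

== RESULT ==
c | a
7 | 25
9 | 7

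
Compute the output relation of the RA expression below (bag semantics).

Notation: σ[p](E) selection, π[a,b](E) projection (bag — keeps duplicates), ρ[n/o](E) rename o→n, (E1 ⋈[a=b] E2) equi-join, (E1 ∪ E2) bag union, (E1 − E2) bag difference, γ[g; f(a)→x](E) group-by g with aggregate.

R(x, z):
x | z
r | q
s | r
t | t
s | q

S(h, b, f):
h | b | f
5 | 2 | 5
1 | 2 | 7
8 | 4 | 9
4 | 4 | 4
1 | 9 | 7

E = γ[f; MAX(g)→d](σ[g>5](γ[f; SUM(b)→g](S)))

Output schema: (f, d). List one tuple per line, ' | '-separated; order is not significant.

Per-node cardinality:
  S → 5
  γ[f; SUM(b)→g](S) → 4
  σ[g>5](γ[f; SUM(b)→g](S)) → 1
  γ[f; MAX(g)→d](σ[g>5](γ[f; SUM(b)→g](S))) → 1

== RESULT ==
f | d
7 | 11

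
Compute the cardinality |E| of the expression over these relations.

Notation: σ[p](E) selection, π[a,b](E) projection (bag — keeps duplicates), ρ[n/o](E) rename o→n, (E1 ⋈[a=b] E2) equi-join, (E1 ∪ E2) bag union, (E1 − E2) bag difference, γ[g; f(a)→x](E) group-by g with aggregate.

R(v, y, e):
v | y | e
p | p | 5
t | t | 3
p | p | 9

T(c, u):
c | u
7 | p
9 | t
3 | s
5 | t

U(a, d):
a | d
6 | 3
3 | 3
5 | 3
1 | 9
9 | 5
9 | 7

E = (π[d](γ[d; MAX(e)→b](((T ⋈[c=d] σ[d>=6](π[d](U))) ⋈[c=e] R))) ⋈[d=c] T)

Subexpression sizes:
  T → 4
  U → 6
  π[d](U) → 6
  σ[d>=6](π[d](U)) → 2
  (T ⋈[c=d] σ[d>=6](π[d](U))) → 2
  R → 3
  ((T ⋈[c=d] σ[d>=6](π[d](U))) ⋈[c=e] R) → 1
  γ[d; MAX(e)→b](((T ⋈[c=d] σ[d>=6](π[d](U))) ⋈[c=e] R)) → 1
  π[d](γ[d; MAX(e)→b](((T ⋈[c=d] σ[d>=6](π[d](U))) ⋈[c=e] R))) → 1
  T → 4
  (π[d](γ[d; MAX(e)→b](((T ⋈[c=d] σ[d>=6](π[d](U))) ⋈[c=e] R))) ⋈[d=c] T) → 1

|E| = 1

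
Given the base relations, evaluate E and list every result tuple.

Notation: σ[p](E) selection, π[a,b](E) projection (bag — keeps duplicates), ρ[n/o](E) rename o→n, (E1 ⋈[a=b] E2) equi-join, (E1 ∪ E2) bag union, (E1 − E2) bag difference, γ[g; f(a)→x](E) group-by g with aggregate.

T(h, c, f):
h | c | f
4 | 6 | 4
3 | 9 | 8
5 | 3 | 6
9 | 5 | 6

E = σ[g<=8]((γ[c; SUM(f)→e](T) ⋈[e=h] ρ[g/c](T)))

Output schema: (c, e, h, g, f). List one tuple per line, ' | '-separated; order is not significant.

Subexpression sizes:
  T → 4
  γ[c; SUM(f)→e](T) → 4
  T → 4
  ρ[g/c](T) → 4
  (γ[c; SUM(f)→e](T) ⋈[e=h] ρ[g/c](T)) → 1
  σ[g<=8]((γ[c; SUM(f)→e](T) ⋈[e=h] ρ[g/c](T))) → 1

== RESULT ==
c | e | h | g | f
6 | 4 | 4 | 6 | 4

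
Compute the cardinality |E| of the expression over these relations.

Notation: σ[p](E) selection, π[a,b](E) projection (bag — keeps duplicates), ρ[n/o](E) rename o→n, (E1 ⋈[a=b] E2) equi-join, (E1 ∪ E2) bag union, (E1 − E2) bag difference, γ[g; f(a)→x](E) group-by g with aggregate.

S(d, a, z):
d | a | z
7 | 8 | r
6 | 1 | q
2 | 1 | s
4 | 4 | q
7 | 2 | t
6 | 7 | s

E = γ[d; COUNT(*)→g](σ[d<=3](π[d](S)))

Row counts bottom-up:
  S → 6
  π[d](S) → 6
  σ[d<=3](π[d](S)) → 1
  γ[d; COUNT(*)→g](σ[d<=3](π[d](S))) → 1

|E| = 1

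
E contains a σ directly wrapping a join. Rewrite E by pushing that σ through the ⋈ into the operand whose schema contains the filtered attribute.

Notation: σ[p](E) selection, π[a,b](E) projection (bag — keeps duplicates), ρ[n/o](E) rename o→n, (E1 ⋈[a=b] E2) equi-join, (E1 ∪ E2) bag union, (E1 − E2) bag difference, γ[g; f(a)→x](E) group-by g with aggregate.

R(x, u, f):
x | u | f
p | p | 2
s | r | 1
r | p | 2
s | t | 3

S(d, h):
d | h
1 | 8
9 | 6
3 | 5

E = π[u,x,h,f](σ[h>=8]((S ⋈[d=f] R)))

σ filters on h, owned by the left side.
E' = π[u,x,h,f]((σ[h>=8](S) ⋈[d=f] R))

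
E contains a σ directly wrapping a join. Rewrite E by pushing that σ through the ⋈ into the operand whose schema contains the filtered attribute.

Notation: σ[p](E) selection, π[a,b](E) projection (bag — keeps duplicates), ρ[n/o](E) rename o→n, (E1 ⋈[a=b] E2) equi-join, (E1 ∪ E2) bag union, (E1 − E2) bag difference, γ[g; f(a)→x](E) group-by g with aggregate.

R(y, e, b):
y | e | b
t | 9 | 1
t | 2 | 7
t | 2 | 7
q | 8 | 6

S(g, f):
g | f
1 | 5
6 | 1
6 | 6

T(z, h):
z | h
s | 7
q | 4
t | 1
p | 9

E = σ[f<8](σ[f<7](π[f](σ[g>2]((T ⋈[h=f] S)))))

σ filters on g, owned by the right side.
E' = σ[f<8](σ[f<7](π[f]((T ⋈[h=f] σ[g>2](S)))))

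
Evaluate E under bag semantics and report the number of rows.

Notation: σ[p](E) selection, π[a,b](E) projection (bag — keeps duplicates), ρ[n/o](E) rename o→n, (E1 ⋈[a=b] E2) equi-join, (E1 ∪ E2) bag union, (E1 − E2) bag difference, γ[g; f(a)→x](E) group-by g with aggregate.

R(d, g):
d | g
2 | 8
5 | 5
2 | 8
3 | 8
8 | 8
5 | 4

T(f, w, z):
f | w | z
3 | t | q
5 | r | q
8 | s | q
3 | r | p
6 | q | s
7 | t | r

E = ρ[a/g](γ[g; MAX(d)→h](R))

Stepwise |·|:
  R → 6
  γ[g; MAX(d)→h](R) → 3
  ρ[a/g](γ[g; MAX(d)→h](R)) → 3

|E| = 3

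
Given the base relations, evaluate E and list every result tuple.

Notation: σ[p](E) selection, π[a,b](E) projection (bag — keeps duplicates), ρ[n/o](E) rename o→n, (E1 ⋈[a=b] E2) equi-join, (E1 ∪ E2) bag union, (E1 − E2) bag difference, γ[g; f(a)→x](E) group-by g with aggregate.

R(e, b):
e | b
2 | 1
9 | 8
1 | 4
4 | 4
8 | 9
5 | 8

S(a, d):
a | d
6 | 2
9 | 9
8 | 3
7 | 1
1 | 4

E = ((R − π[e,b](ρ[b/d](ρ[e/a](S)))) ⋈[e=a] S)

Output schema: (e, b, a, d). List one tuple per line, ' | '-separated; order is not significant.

Stepwise |·|:
  R → 6
  S → 5
  ρ[e/a](S) → 5
  ρ[b/d](ρ[e/a](S)) → 5
  π[e,b](ρ[b/d](ρ[e/a](S))) → 5
  (R − π[e,b](ρ[b/d](ρ[e/a](S)))) → 5
  S → 5
  ((R − π[e,b](ρ[b/d](ρ[e/a](S)))) ⋈[e=a] S) → 2

== RESULT ==
e | b | a | d
8 | 9 | 8 | 3
9 | 8 | 9 | 9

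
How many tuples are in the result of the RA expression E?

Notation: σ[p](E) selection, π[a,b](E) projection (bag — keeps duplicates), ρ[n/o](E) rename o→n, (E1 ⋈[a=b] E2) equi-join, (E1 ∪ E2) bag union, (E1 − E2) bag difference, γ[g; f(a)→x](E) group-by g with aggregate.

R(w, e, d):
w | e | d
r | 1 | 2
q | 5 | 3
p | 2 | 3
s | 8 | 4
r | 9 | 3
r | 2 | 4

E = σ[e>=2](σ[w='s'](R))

Stepwise |·|:
  R → 6
  σ[w='s'](R) → 1
  σ[e>=2](σ[w='s'](R)) → 1

|E| = 1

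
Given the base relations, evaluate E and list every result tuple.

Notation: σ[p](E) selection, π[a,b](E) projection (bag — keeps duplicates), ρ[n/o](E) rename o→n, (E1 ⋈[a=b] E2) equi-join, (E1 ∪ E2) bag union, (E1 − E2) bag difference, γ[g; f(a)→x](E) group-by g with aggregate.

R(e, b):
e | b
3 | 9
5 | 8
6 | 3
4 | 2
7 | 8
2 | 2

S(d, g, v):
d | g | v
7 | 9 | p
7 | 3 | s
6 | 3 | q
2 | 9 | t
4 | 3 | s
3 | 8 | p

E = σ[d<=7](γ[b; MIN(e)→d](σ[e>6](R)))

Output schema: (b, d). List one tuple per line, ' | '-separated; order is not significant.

Subexpression sizes:
  R → 6
  σ[e>6](R) → 1
  γ[b; MIN(e)→d](σ[e>6](R)) → 1
  σ[d<=7](γ[b; MIN(e)→d](σ[e>6](R))) → 1

== RESULT ==
b | d
8 | 7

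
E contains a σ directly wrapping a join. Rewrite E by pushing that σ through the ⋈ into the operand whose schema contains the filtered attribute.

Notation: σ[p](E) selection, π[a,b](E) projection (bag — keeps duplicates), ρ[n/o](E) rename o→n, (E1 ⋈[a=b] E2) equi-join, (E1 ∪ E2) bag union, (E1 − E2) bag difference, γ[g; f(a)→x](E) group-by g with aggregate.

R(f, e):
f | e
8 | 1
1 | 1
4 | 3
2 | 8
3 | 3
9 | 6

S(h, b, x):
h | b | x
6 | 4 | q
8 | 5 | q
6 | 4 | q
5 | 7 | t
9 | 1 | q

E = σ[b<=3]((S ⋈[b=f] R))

σ filters on b, owned by the left side.
E' = (σ[b<=3](S) ⋈[b=f] R)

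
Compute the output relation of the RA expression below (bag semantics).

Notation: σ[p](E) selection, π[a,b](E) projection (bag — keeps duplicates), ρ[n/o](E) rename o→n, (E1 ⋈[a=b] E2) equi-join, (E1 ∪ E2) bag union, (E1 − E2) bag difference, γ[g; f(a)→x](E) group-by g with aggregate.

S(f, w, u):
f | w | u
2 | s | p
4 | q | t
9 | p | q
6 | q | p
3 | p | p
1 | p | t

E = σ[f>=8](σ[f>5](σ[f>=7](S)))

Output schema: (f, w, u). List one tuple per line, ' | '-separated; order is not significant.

Row counts bottom-up:
  S → 6
  σ[f>=7](S) → 1
  σ[f>5](σ[f>=7](S)) → 1
  σ[f>=8](σ[f>5](σ[f>=7](S))) → 1

== RESULT ==
f | w | u
9 | p | q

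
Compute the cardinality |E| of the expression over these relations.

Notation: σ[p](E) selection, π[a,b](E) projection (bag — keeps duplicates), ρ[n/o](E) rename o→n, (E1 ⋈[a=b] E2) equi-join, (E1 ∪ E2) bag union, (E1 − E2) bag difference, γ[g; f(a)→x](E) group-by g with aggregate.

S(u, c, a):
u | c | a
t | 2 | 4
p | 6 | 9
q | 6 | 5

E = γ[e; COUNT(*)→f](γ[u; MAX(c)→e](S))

Per-node cardinality:
  S → 3
  γ[u; MAX(c)→e](S) → 3
  γ[e; COUNT(*)→f](γ[u; MAX(c)→e](S)) → 2

|E| = 2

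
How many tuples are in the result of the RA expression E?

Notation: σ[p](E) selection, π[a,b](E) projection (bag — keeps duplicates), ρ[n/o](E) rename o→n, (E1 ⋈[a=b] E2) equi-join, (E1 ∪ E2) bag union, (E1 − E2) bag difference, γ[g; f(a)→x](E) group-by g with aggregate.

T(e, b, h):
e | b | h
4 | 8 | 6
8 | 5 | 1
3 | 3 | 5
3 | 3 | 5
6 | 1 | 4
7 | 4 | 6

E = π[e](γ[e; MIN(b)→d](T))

Row counts bottom-up:
  T → 6
  γ[e; MIN(b)→d](T) → 5
  π[e](γ[e; MIN(b)→d](T)) → 5

|E| = 5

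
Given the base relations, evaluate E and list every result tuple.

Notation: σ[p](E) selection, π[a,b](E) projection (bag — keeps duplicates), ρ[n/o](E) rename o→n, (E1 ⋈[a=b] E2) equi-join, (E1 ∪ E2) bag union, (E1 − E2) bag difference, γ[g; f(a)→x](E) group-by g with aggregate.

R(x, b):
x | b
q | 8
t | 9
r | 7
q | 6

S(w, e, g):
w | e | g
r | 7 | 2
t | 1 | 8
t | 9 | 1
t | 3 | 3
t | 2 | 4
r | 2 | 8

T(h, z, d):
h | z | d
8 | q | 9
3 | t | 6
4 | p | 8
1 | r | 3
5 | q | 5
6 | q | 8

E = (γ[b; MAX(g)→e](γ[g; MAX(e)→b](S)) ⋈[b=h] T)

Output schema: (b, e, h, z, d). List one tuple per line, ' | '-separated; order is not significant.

Stepwise |·|:
  S → 6
  γ[g; MAX(e)→b](S) → 5
  γ[b; MAX(g)→e](γ[g; MAX(e)→b](S)) → 4
  T → 6
  (γ[b; MAX(g)→e](γ[g; MAX(e)→b](S)) ⋈[b=h] T) → 1

== RESULT ==
b | e | h | z | d
3 | 3 | 3 | t | 6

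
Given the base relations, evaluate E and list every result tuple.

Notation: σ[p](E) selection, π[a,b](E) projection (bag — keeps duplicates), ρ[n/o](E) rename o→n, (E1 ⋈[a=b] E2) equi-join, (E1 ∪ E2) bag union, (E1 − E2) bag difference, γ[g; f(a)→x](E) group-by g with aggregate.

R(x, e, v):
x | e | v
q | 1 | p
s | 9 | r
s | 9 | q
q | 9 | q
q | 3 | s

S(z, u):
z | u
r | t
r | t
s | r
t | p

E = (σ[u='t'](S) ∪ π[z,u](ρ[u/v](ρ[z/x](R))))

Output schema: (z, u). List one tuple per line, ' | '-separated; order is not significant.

Per-node cardinality:
  S → 4
  σ[u='t'](S) → 2
  R → 5
  ρ[z/x](R) → 5
  ρ[u/v](ρ[z/x](R)) → 5
  π[z,u](ρ[u/v](ρ[z/x](R))) → 5
  (σ[u='t'](S) ∪ π[z,u](ρ[u/v](ρ[z/x](R)))) → 7

== RESULT ==
z | u
q | p
q | q
q | s
r | t
r | t
s | q
s | r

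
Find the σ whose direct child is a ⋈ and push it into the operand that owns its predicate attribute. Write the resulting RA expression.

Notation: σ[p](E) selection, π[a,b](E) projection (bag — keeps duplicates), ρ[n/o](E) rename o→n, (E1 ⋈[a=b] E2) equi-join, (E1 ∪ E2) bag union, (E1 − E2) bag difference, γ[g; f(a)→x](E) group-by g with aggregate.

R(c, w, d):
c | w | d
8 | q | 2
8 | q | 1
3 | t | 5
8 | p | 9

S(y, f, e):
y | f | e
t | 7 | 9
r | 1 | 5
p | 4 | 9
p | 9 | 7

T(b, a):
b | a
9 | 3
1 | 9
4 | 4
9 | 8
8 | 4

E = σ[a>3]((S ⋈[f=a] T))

σ filters on a, owned by the right side.
E' = (S ⋈[f=a] σ[a>3](T))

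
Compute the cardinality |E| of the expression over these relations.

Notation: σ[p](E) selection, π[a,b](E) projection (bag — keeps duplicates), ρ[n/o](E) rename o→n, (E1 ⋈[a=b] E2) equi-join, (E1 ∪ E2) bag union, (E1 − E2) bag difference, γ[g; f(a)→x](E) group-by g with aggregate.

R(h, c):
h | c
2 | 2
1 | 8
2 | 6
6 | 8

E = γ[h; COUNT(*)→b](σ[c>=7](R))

Stepwise |·|:
  R → 4
  σ[c>=7](R) → 2
  γ[h; COUNT(*)→b](σ[c>=7](R)) → 2

|E| = 2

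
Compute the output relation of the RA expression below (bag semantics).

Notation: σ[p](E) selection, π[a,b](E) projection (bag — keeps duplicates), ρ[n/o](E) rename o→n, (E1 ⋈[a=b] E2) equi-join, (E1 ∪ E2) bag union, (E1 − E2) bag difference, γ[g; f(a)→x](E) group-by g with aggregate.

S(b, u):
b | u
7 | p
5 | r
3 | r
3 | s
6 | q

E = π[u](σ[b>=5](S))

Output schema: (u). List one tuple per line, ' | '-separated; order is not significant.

Row counts bottom-up:
  S → 5
  σ[b>=5](S) → 3
  π[u](σ[b>=5](S)) → 3

== RESULT ==
u
p
q
r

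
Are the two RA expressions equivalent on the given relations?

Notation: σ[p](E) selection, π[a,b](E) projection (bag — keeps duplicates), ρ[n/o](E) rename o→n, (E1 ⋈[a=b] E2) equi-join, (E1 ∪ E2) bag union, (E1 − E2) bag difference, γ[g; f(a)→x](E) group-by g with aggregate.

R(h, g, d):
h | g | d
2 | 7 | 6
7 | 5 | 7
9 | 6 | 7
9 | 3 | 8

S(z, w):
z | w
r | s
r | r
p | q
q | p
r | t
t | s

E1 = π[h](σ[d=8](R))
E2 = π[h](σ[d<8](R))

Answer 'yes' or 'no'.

E1 per-node cardinality:
  R → 4
  σ[d=8](R) → 1
  π[h](σ[d=8](R)) → 1
E2 per-node cardinality:
  R → 4
  σ[d<8](R) → 3
  π[h](σ[d<8](R)) → 3

E1 result:
h
9
E2 result:
h
2
7
9
Witness: (7,) appears 0× in E1 but 1× in E2.

no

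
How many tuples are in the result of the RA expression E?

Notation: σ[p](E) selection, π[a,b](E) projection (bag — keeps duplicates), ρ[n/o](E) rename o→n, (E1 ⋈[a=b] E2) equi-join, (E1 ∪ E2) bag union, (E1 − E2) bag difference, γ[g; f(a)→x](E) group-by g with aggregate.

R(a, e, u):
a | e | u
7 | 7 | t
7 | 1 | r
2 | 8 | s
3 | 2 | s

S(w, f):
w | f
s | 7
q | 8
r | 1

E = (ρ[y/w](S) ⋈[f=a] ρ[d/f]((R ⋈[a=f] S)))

Per-node cardinality:
  S → 3
  ρ[y/w](S) → 3
  R → 4
  S → 3
  (R ⋈[a=f] S) → 2
  ρ[d/f]((R ⋈[a=f] S)) → 2
  (ρ[y/w](S) ⋈[f=a] ρ[d/f]((R ⋈[a=f] S))) → 2

|E| = 2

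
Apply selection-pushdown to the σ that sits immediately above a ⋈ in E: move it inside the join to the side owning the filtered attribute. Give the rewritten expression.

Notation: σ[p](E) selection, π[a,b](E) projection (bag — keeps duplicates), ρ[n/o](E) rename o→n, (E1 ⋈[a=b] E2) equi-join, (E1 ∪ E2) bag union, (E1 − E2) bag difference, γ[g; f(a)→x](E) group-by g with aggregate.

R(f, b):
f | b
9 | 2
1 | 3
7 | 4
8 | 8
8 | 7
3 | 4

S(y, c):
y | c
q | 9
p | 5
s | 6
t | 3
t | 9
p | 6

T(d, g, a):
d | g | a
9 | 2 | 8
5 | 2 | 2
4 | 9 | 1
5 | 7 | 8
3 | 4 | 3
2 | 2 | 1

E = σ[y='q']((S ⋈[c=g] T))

σ filters on y, owned by the left side.
E' = (σ[y='q'](S) ⋈[c=g] T)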